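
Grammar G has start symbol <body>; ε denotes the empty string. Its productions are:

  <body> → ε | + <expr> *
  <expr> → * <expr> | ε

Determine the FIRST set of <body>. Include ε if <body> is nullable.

{ +, ε }

<body> → ε contributes ε.
<body> → + <expr> * contributes {+}.
Union: FIRST(<body>) = { +, ε }.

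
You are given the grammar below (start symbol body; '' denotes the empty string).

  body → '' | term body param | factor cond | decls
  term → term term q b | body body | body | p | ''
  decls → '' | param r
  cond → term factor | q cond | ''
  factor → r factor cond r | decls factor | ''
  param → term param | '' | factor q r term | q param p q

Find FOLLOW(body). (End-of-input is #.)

{ #, p, q, r }

body is the start symbol, so # ∈ FOLLOW(body).
In body → term body param: add FIRST(param)\{''} = { p, q, r }.
  Since param is nullable, also add FOLLOW(body) = { #, p, q, r }.
In term → body body: add FIRST(body)\{''} = { p, q, r }.
  Since body is nullable, also add FOLLOW(term) = { #, p, q, r }.
In term → body body: body is at the end, add FOLLOW(term) = { #, p, q, r }.
In term → body: body is at the end, add FOLLOW(term) = { #, p, q, r }.
Union: FOLLOW(body) = { #, p, q, r }.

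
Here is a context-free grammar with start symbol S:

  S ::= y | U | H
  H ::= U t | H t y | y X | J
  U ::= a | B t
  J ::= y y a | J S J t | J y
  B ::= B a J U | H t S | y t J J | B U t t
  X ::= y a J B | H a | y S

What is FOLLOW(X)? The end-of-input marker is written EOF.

In H ::= y X: X is at the end, add FOLLOW(H) = { EOF, a, t, y }.
Union: FOLLOW(X) = { EOF, a, t, y }.

{ EOF, a, t, y }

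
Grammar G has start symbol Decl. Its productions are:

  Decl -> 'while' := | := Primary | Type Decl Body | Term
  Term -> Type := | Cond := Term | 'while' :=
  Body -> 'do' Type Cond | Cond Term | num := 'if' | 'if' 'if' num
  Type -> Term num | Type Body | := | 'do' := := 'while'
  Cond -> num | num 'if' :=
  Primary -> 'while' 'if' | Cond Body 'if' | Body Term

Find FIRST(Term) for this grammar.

From Term -> Type :=: add FIRST(Type) = { 'do', 'while', :=, num }.
From Term -> Cond := Term: add FIRST(Cond) = { num }.
Term -> 'while' := contributes {'while'}.
Union: FIRST(Term) = { 'do', 'while', :=, num }.

{ 'do', 'while', :=, num }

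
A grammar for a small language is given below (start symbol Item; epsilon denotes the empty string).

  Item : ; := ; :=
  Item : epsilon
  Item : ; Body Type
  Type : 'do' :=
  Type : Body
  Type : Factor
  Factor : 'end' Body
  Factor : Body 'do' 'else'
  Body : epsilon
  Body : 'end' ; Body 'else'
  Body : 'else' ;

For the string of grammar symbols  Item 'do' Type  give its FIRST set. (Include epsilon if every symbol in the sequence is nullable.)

{ 'do', ; }

Add FIRST(Item)\{epsilon} = { ; }; Item is nullable, continue.
'do' is a terminal; add {'do'} and stop.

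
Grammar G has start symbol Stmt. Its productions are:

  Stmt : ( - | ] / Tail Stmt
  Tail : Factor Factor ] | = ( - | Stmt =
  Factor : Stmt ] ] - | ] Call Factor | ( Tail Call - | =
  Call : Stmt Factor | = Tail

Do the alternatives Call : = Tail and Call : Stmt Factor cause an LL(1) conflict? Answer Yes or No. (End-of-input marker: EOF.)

FIRST(= Tail) = { = } and FIRST(Stmt Factor) = { (, ] }.
The FIRST sets are disjoint and neither alternative is nullable — no conflict.

No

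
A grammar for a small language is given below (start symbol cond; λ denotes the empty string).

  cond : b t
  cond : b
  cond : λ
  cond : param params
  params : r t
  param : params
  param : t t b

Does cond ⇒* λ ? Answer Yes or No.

cond has an λ-production, so cond ⇒ λ.

Yes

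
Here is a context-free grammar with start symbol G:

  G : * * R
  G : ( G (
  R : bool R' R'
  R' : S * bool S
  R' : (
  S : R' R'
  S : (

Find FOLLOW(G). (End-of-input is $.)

G is the start symbol, so $ ∈ FOLLOW(G).
In G : ( G (: add FIRST(() = { ( }.
Union: FOLLOW(G) = { $, ( }.

{ $, ( }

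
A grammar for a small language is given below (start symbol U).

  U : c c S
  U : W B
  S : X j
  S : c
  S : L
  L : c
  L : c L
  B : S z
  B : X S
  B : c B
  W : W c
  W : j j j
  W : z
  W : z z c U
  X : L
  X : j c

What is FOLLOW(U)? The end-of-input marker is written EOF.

U is the start symbol, so EOF ∈ FOLLOW(U).
In W : z z c U: U is at the end, add FOLLOW(W) = { c, j }.
Union: FOLLOW(U) = { EOF, c, j }.

{ EOF, c, j }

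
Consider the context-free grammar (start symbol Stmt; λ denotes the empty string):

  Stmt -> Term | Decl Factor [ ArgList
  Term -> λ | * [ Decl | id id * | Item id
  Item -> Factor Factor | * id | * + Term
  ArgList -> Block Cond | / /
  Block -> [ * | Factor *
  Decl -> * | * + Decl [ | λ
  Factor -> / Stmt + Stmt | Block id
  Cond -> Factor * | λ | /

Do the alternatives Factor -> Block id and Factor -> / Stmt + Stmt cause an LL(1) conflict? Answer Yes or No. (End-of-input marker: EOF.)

FIRST(Block id) = { /, [ } and FIRST(/ Stmt + Stmt) = { / }.
Both contain /, so the two alternatives are not disjoint — LL(1) conflict.

Yes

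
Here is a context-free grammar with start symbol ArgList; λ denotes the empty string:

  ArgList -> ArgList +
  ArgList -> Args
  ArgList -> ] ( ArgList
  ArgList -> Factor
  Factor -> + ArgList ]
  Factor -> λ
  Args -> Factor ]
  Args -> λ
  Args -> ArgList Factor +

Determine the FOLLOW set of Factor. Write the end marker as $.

{ $, +, ] }

In ArgList -> Factor: Factor is at the end, add FOLLOW(ArgList) = { $, +, ] }.
In Args -> Factor ]: add FIRST(]) = { ] }.
In Args -> ArgList Factor +: add FIRST(+) = { + }.
Union: FOLLOW(Factor) = { $, +, ] }.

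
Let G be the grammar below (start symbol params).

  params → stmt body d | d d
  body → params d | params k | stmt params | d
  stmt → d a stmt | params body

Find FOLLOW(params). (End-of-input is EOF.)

params is the start symbol, so EOF ∈ FOLLOW(params).
In body → params d: add FIRST(d) = { d }.
In body → params k: add FIRST(k) = { k }.
In body → stmt params: params is at the end, add FOLLOW(body) = { d }.
In stmt → params body: add FIRST(body) = { d }.
Union: FOLLOW(params) = { EOF, d, k }.

{ EOF, d, k }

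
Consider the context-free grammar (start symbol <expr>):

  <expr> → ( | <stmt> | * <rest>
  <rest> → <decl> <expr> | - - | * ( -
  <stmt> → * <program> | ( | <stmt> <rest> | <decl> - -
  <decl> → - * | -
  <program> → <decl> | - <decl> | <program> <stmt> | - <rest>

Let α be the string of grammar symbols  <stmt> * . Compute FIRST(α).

{ (, *, - }

Add FIRST(<stmt>) = { (, *, - }; <stmt> is not nullable, stop.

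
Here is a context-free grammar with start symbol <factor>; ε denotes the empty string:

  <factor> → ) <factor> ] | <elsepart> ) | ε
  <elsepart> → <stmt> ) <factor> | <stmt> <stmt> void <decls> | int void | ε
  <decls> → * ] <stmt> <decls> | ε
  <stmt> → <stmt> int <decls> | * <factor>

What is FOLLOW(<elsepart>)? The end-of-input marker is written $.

In <factor> → <elsepart> ): add FIRST()) = { ) }.
Union: FOLLOW(<elsepart>) = { ) }.

{ ) }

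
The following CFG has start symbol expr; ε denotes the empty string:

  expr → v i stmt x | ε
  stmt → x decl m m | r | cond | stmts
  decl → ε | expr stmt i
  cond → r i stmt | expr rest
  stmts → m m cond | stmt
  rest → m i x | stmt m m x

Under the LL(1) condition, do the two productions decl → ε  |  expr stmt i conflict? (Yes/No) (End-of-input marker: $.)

Yes

FIRST(ε) = { ε } and FIRST(expr stmt i) = { m, r, v, x }.
The first alternative is nullable and FOLLOW(decl) = { m } shares m with FIRST of the second — conflict.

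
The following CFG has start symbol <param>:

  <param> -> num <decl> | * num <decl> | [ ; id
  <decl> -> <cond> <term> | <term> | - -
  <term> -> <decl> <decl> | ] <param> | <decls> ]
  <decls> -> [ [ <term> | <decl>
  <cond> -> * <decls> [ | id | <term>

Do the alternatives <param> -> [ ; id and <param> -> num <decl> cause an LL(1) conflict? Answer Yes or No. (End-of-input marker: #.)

No

FIRST([ ; id) = { [ } and FIRST(num <decl>) = { num }.
The FIRST sets are disjoint and neither alternative is nullable — no conflict.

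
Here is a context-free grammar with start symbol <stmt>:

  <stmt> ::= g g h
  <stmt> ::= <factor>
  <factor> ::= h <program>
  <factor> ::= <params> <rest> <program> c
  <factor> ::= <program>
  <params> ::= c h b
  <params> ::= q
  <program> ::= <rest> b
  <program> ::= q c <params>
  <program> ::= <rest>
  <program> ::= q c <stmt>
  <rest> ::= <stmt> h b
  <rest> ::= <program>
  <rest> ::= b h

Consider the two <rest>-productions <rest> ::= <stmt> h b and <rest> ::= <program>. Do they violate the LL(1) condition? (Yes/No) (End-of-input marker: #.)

FIRST(<stmt> h b) = { b, c, g, h, q } and FIRST(<program>) = { b, c, g, h, q }.
Both contain b, so the two alternatives are not disjoint — LL(1) conflict.

Yes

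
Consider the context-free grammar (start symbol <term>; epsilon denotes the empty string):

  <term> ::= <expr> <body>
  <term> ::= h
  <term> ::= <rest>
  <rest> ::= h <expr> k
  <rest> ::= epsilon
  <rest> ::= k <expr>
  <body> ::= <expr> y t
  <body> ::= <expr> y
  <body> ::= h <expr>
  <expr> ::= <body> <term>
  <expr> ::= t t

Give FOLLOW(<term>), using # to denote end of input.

{ #, h, k, t, y }

<term> is the start symbol, so # ∈ FOLLOW(<term>).
In <expr> ::= <body> <term>: <term> is at the end, add FOLLOW(<expr>) = { #, h, k, t, y }.
Union: FOLLOW(<term>) = { #, h, k, t, y }.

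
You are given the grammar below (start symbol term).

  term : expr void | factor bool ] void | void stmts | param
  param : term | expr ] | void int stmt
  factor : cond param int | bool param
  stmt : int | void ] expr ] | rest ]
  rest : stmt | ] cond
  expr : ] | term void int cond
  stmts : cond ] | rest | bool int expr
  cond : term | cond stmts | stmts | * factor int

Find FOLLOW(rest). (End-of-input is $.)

In stmt : rest ]: add FIRST(]) = { ] }.
In stmts : rest: rest is at the end, add FOLLOW(stmts) = { $, *, ], bool, int, void }.
Union: FOLLOW(rest) = { $, *, ], bool, int, void }.

{ $, *, ], bool, int, void }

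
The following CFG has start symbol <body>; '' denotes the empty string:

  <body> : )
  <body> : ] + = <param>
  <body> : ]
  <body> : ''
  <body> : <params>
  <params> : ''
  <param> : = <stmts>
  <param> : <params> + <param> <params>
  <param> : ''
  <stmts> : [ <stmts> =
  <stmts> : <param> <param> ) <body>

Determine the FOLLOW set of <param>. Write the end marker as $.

In <body> : ] + = <param>: <param> is at the end, add FOLLOW(<body>) = { $, ), +, = }.
In <param> : <params> + <param> <params>: add FIRST(<params>)\{''} = {  }.
  Since <params> is nullable, also add FOLLOW(<param>) = { $, ), +, = }.
In <stmts> : <param> <param> ) <body>: add FIRST(<param> ) <body>) = { ), +, = }.
In <stmts> : <param> <param> ) <body>: add FIRST() <body>) = { ) }.
Union: FOLLOW(<param>) = { $, ), +, = }.

{ $, ), +, = }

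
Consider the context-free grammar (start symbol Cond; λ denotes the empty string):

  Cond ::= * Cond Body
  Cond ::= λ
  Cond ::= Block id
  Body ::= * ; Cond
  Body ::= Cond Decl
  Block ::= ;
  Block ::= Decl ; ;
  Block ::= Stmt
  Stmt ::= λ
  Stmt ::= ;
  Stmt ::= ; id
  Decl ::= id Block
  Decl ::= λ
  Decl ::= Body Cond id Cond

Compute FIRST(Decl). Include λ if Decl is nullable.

{ *, ;, id, λ }

Decl ::= id Block contributes {id}.
Decl ::= λ contributes λ.
From Decl ::= Body Cond id Cond: Body, Cond nullable, take FIRST(Body) ∪ FIRST(Cond) ∪ {id} = { *, ;, id }.
Union: FIRST(Decl) = { *, ;, id, λ }.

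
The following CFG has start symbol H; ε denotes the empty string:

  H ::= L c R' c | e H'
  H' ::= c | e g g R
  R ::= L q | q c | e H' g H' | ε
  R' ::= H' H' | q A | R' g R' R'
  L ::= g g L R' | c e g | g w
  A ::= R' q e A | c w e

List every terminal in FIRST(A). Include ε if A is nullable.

{ c, e, q }

From A ::= R' q e A: add FIRST(R') = { c, e, q }.
A ::= c w e contributes {c}.
Union: FIRST(A) = { c, e, q }.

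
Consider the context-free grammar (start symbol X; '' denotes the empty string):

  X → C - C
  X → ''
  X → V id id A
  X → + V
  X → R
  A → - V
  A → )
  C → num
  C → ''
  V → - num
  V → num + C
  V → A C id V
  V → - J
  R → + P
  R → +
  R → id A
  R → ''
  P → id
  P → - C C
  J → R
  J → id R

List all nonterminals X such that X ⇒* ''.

Directly nullable (have an ''-production): X, C, R.
J → R with every symbol nullable, so J is nullable.
No other nonterminal has a production whose RHS symbols are all nullable.

{ C, J, R, X }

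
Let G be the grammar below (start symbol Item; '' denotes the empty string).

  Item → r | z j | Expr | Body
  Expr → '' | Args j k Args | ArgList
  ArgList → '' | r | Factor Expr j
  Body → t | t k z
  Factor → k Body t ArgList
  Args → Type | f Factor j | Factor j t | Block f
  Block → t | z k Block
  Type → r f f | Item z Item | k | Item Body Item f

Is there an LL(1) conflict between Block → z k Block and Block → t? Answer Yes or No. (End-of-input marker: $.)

FIRST(z k Block) = { z } and FIRST(t) = { t }.
The FIRST sets are disjoint and neither alternative is nullable — no conflict.

No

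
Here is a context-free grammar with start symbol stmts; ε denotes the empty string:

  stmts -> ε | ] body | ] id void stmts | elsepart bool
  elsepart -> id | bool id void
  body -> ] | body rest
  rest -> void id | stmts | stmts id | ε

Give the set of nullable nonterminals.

{ rest, stmts }

Directly nullable (have an ε-production): stmts, rest.
No other nonterminal has a production whose RHS symbols are all nullable.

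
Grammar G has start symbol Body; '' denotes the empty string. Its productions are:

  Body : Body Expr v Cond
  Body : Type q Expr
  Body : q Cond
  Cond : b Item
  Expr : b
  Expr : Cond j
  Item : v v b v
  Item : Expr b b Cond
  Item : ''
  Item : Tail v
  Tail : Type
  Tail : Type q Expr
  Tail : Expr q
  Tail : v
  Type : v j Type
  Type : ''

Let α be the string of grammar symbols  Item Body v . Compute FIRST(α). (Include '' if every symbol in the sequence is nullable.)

Add FIRST(Item)\{''} = { b, q, v }; Item is nullable, continue.
Add FIRST(Body) = { q, v }; Body is not nullable, stop.

{ b, q, v }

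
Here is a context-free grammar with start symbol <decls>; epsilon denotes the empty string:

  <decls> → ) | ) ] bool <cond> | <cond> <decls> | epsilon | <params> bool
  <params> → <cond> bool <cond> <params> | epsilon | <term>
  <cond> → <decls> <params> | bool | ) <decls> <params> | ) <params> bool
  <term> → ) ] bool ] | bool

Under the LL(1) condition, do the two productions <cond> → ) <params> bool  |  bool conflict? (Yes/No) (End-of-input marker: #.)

No

FIRST() <params> bool) = { ) } and FIRST(bool) = { bool }.
The FIRST sets are disjoint and neither alternative is nullable — no conflict.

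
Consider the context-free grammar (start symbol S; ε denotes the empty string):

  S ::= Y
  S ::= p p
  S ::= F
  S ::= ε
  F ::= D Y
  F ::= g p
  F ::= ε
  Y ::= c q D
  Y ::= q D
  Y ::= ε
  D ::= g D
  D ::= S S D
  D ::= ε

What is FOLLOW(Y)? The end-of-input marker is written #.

{ #, c, g, p, q }

In S ::= Y: Y is at the end, add FOLLOW(S) = { #, c, g, p, q }.
In F ::= D Y: Y is at the end, add FOLLOW(F) = { #, c, g, p, q }.
Union: FOLLOW(Y) = { #, c, g, p, q }.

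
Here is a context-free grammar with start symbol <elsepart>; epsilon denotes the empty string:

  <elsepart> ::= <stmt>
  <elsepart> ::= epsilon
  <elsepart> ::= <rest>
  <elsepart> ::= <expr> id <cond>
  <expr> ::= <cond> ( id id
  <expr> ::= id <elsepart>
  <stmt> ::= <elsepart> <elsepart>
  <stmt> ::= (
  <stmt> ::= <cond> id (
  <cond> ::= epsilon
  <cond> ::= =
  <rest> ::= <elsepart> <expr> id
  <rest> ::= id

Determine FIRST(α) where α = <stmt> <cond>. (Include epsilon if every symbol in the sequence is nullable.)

{ (, =, id, epsilon }

Add FIRST(<stmt>)\{epsilon} = { (, =, id }; <stmt> is nullable, continue.
Add FIRST(<cond>)\{epsilon} = { = }; <cond> is nullable, continue.
Every symbol is nullable, so include epsilon.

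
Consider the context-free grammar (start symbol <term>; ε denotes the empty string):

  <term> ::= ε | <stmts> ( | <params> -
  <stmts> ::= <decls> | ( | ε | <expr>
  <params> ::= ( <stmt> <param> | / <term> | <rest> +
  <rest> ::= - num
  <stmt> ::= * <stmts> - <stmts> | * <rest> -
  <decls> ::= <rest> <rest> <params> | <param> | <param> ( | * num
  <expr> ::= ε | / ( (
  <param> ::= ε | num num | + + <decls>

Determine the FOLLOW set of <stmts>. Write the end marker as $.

{ (, +, -, num }

In <term> ::= <stmts> (: add FIRST(() = { ( }.
In <stmt> ::= * <stmts> - <stmts>: add FIRST(- <stmts>) = { - }.
In <stmt> ::= * <stmts> - <stmts>: <stmts> is at the end, add FOLLOW(<stmt>) = { (, +, -, num }.
Union: FOLLOW(<stmts>) = { (, +, -, num }.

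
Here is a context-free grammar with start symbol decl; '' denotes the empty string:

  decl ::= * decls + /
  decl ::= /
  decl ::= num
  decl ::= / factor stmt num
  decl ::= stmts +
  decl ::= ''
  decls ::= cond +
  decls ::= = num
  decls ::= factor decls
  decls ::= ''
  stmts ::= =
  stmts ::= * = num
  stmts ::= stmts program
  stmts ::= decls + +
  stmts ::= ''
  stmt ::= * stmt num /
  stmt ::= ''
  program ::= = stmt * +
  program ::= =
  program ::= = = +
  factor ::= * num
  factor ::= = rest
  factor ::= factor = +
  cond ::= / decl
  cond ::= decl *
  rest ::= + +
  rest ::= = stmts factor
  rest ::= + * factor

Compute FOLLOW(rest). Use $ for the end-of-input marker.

{ *, +, /, =, num }

In factor ::= = rest: rest is at the end, add FOLLOW(factor) = { *, +, /, =, num }.
Union: FOLLOW(rest) = { *, +, /, =, num }.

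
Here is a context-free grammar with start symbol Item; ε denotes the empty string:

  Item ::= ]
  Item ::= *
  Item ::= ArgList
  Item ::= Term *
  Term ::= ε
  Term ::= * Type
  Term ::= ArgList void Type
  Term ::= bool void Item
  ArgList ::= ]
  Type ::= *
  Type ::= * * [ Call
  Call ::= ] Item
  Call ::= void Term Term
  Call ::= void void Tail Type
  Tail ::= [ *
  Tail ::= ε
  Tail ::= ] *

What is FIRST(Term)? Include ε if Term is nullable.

Term ::= ε contributes ε.
Term ::= * Type contributes {*}.
From Term ::= ArgList void Type: add FIRST(ArgList) = { ] }.
Term ::= bool void Item contributes {bool}.
Union: FIRST(Term) = { *, ], bool, ε }.

{ *, ], bool, ε }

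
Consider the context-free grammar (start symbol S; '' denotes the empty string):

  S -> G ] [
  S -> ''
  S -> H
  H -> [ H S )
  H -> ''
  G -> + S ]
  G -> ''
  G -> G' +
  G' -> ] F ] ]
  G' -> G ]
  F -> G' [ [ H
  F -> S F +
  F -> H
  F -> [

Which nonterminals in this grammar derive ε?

Directly nullable (have an ''-production): S, H, G.
F -> H with every symbol nullable, so F is nullable.
No other nonterminal has a production whose RHS symbols are all nullable.

{ F, G, H, S }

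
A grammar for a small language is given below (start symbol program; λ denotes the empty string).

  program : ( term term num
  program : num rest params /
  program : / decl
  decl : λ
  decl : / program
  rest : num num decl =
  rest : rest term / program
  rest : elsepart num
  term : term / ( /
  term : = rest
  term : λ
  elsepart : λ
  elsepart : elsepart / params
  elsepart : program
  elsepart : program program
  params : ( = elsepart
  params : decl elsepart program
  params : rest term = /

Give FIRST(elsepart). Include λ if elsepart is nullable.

{ (, /, num, λ }

elsepart : λ contributes λ.
From elsepart : elsepart / params: elsepart nullable, take FIRST(elsepart) ∪ {/} = { (, /, num }.
From elsepart : program: add FIRST(program) = { (, /, num }.
From elsepart : program program: add FIRST(program) = { (, /, num }.
Union: FIRST(elsepart) = { (, /, num, λ }.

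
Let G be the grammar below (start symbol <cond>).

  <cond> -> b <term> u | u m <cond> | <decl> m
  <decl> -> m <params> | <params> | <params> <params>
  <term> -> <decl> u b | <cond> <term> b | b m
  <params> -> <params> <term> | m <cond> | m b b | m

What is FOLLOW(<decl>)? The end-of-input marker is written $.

{ m, u }

In <cond> -> <decl> m: add FIRST(m) = { m }.
In <term> -> <decl> u b: add FIRST(u b) = { u }.
Union: FOLLOW(<decl>) = { m, u }.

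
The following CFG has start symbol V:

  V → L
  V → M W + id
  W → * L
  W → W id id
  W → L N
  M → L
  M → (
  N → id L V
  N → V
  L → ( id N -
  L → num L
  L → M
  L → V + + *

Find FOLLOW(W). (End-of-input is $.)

In V → M W + id: add FIRST(+ id) = { + }.
In W → W id id: add FIRST(id id) = { id }.
Union: FOLLOW(W) = { +, id }.

{ +, id }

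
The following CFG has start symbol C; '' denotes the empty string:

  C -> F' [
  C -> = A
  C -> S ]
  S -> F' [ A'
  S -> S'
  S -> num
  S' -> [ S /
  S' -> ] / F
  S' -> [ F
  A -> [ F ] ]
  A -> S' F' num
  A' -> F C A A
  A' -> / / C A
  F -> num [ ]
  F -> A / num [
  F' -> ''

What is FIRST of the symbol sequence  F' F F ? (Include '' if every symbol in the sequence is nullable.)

{ [, ], num }

Add FIRST(F')\{''} = {  }; F' is nullable, continue.
Add FIRST(F) = { [, ], num }; F is not nullable, stop.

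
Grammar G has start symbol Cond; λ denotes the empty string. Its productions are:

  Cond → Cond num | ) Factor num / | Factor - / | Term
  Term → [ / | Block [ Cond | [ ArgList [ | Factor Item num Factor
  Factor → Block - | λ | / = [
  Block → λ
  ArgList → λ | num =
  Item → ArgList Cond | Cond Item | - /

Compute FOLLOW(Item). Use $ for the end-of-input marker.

In Term → Factor Item num Factor: add FIRST(num Factor) = { num }.
In Item → Cond Item: Item is at the end, add FOLLOW(Item) = { num }.
Union: FOLLOW(Item) = { num }.

{ num }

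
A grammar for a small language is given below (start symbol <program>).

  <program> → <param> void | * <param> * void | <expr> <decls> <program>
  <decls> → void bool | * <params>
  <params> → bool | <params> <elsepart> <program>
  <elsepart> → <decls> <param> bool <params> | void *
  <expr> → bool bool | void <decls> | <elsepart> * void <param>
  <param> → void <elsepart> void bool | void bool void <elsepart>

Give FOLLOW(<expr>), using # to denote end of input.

{ *, void }

In <program> → <expr> <decls> <program>: add FIRST(<decls> <program>) = { *, void }.
Union: FOLLOW(<expr>) = { *, void }.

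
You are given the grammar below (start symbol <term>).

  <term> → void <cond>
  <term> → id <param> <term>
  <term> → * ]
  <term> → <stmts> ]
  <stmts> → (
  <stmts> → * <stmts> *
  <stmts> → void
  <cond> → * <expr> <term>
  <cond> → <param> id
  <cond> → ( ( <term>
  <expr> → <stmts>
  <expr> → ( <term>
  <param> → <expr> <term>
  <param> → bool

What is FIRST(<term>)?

<term> → void <cond> contributes {void}.
<term> → id <param> <term> contributes {id}.
<term> → * ] contributes {*}.
From <term> → <stmts> ]: add FIRST(<stmts>) = { (, *, void }.
Union: FIRST(<term>) = { (, *, id, void }.

{ (, *, id, void }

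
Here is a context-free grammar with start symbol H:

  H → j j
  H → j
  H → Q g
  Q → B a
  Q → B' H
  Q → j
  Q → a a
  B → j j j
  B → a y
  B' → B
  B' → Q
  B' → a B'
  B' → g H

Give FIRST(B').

From B' → B: add FIRST(B) = { a, j }.
From B' → Q: add FIRST(Q) = { a, g, j }.
B' → a B' contributes {a}.
B' → g H contributes {g}.
Union: FIRST(B') = { a, g, j }.

{ a, g, j }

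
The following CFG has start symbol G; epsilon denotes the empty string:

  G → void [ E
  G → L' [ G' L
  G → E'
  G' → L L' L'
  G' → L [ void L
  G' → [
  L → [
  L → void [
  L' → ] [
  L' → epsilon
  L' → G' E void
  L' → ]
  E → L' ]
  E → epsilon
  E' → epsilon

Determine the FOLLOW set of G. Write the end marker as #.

{ # }

G is the start symbol, so # ∈ FOLLOW(G).
Union: FOLLOW(G) = { # }.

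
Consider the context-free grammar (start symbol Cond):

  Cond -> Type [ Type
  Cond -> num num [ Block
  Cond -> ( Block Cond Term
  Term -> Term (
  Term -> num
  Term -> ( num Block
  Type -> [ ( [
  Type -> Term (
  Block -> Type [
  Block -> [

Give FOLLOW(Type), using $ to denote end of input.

In Cond -> Type [ Type: add FIRST([ Type) = { [ }.
In Cond -> Type [ Type: Type is at the end, add FOLLOW(Cond) = { $, (, num }.
In Block -> Type [: add FIRST([) = { [ }.
Union: FOLLOW(Type) = { $, (, [, num }.

{ $, (, [, num }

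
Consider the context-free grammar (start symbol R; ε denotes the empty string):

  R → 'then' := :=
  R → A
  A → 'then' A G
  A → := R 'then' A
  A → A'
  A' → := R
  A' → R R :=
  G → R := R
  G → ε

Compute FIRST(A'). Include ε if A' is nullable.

{ 'then', := }

A' → := R contributes {:=}.
From A' → R R :=: add FIRST(R) = { 'then', := }.
Union: FIRST(A') = { 'then', := }.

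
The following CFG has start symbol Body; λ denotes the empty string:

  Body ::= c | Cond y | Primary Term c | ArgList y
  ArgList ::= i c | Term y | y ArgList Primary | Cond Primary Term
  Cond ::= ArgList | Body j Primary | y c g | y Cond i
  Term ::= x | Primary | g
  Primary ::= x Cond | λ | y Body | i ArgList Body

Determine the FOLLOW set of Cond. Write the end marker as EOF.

{ c, g, i, x, y }

In Body ::= Cond y: add FIRST(y) = { y }.
In ArgList ::= Cond Primary Term: add FIRST(Primary Term)\{λ} = { g, i, x, y }.
  Since Primary Term is nullable, also add FOLLOW(ArgList) = { c, g, i, x, y }.
In Cond ::= y Cond i: add FIRST(i) = { i }.
In Primary ::= x Cond: Cond is at the end, add FOLLOW(Primary) = { c, g, i, x, y }.
Union: FOLLOW(Cond) = { c, g, i, x, y }.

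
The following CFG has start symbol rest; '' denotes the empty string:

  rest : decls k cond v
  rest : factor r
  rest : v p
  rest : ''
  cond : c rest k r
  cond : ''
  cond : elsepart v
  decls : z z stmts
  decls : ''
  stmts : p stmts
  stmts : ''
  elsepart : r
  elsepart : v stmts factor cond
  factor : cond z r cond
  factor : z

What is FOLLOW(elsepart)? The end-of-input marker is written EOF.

{ v }

In cond : elsepart v: add FIRST(v) = { v }.
Union: FOLLOW(elsepart) = { v }.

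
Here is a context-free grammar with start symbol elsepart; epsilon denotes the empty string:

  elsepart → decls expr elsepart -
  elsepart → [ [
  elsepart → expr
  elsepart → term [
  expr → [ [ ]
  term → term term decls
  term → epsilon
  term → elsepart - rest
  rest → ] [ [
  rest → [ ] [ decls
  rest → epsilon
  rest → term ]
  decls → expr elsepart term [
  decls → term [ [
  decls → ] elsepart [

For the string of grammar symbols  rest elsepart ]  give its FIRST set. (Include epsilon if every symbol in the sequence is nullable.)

Add FIRST(rest)\{epsilon} = { [, ] }; rest is nullable, continue.
Add FIRST(elsepart) = { [, ] }; elsepart is not nullable, stop.

{ [, ] }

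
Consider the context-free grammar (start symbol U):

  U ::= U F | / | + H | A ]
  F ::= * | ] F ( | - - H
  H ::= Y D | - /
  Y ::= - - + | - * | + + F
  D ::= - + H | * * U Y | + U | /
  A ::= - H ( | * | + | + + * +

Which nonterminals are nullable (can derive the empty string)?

No nonterminal has an empty production or an RHS whose symbols are all nullable.

{ } (none)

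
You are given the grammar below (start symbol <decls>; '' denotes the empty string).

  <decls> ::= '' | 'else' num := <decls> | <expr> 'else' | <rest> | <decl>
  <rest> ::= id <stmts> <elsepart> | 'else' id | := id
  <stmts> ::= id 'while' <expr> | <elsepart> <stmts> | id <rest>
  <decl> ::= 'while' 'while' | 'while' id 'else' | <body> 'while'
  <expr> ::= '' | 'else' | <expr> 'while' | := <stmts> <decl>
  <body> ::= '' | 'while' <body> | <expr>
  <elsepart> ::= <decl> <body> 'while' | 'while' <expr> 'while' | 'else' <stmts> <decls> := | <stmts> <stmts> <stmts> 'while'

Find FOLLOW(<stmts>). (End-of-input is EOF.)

In <rest> ::= id <stmts> <elsepart>: add FIRST(<elsepart>) = { 'else', 'while', :=, id }.
In <stmts> ::= <elsepart> <stmts>: <stmts> is at the end, add FOLLOW(<stmts>) = { 'else', 'while', :=, id }.
In <expr> ::= := <stmts> <decl>: add FIRST(<decl>) = { 'else', 'while', := }.
In <elsepart> ::= 'else' <stmts> <decls> :=: add FIRST(<decls> :=) = { 'else', 'while', :=, id }.
In <elsepart> ::= <stmts> <stmts> <stmts> 'while': add FIRST(<stmts> <stmts> 'while') = { 'else', 'while', :=, id }.
In <elsepart> ::= <stmts> <stmts> <stmts> 'while': add FIRST(<stmts> 'while') = { 'else', 'while', :=, id }.
In <elsepart> ::= <stmts> <stmts> <stmts> 'while': add FIRST('while') = { 'while' }.
Union: FOLLOW(<stmts>) = { 'else', 'while', :=, id }.

{ 'else', 'while', :=, id }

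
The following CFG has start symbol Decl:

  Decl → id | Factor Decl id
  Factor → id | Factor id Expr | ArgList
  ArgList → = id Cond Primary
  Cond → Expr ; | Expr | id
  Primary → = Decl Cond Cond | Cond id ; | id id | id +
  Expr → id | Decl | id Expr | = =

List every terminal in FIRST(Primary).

Primary → = Decl Cond Cond contributes {=}.
From Primary → Cond id ;: add FIRST(Cond) = { =, id }.
Primary → id id contributes {id}.
Primary → id + contributes {id}.
Union: FIRST(Primary) = { =, id }.

{ =, id }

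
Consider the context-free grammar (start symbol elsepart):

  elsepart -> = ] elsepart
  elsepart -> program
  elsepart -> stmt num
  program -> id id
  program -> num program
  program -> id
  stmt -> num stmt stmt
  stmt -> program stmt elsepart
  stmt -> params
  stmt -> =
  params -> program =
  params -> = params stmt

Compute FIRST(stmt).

{ =, id, num }

stmt -> num stmt stmt contributes {num}.
From stmt -> program stmt elsepart: add FIRST(program) = { id, num }.
From stmt -> params: add FIRST(params) = { =, id, num }.
stmt -> = contributes {=}.
Union: FIRST(stmt) = { =, id, num }.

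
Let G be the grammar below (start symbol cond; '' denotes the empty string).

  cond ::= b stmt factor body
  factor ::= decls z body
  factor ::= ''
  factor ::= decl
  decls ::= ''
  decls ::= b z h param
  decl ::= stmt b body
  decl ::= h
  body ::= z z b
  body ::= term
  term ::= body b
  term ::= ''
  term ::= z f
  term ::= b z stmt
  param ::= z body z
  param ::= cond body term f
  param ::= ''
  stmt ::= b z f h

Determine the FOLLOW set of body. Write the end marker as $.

{ $, b, f, z }

In cond ::= b stmt factor body: body is at the end, add FOLLOW(cond) = { $, b, f, z }.
In factor ::= decls z body: body is at the end, add FOLLOW(factor) = { $, b, f, z }.
In decl ::= stmt b body: body is at the end, add FOLLOW(decl) = { $, b, f, z }.
In term ::= body b: add FIRST(b) = { b }.
In param ::= z body z: add FIRST(z) = { z }.
In param ::= cond body term f: add FIRST(term f) = { b, f, z }.
Union: FOLLOW(body) = { $, b, f, z }.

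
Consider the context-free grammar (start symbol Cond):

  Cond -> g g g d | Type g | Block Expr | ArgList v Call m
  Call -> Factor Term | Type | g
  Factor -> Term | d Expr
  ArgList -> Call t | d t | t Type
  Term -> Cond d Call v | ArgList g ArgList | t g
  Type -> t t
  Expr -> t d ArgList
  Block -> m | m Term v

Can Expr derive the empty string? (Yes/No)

No nonterminal in this grammar is nullable.
No production of Expr has an RHS whose symbols are all nullable, so Expr is not nullable.

No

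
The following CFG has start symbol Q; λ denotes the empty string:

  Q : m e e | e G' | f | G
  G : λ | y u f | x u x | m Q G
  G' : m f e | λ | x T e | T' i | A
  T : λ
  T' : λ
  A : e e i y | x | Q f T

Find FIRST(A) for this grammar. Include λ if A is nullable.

A : e e i y contributes {e}.
A : x contributes {x}.
From A : Q f T: Q nullable, take FIRST(Q) ∪ {f} = { e, f, m, x, y }.
Union: FIRST(A) = { e, f, m, x, y }.

{ e, f, m, x, y }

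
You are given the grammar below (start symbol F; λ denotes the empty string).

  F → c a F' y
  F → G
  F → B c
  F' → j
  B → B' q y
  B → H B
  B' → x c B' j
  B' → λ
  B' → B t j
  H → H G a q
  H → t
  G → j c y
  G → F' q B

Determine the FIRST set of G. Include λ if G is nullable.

{ j }

G → j c y contributes {j}.
From G → F' q B: add FIRST(F') = { j }.
Union: FIRST(G) = { j }.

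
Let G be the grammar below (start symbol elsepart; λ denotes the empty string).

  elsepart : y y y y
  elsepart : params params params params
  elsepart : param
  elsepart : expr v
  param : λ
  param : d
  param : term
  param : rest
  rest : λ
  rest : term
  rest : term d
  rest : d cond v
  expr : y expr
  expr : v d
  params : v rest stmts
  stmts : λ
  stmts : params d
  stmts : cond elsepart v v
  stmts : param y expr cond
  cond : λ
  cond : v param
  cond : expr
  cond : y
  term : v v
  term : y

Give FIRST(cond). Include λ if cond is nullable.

{ v, y, λ }

cond : λ contributes λ.
cond : v param contributes {v}.
From cond : expr: add FIRST(expr) = { v, y }.
cond : y contributes {y}.
Union: FIRST(cond) = { v, y, λ }.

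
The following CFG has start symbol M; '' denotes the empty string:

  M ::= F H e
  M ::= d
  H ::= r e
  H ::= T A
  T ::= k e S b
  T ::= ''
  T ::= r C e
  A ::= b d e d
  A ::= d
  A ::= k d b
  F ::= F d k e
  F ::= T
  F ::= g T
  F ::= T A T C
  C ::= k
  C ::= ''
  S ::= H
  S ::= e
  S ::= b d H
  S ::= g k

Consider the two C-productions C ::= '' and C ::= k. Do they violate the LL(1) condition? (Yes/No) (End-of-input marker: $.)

FIRST('') = { '' } and FIRST(k) = { k }.
The first alternative is nullable and FOLLOW(C) = { b, d, e, k, r } shares k with FIRST of the second — conflict.

Yes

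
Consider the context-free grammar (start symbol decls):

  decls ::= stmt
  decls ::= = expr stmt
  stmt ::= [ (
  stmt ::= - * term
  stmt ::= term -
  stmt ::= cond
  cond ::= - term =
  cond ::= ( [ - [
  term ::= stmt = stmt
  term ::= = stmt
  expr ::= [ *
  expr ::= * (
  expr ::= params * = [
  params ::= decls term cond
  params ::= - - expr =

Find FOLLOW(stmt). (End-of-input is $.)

{ $, (, -, =, [ }

In decls ::= stmt: stmt is at the end, add FOLLOW(decls) = { $, (, -, =, [ }.
In decls ::= = expr stmt: stmt is at the end, add FOLLOW(decls) = { $, (, -, =, [ }.
In term ::= stmt = stmt: add FIRST(= stmt) = { = }.
In term ::= stmt = stmt: stmt is at the end, add FOLLOW(term) = { $, (, -, =, [ }.
In term ::= = stmt: stmt is at the end, add FOLLOW(term) = { $, (, -, =, [ }.
Union: FOLLOW(stmt) = { $, (, -, =, [ }.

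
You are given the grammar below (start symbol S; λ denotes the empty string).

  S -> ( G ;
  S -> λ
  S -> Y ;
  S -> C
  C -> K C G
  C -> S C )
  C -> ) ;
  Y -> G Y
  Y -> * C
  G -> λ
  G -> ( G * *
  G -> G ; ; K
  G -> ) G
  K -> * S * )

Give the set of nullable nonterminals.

Directly nullable (have an λ-production): S, G.
No other nonterminal has a production whose RHS symbols are all nullable.

{ G, S }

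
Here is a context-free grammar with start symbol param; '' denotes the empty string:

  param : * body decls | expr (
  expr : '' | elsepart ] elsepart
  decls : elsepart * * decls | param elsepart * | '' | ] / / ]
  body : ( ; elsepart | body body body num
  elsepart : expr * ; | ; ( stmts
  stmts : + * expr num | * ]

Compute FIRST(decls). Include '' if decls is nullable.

From decls : elsepart * * decls: add FIRST(elsepart) = { *, ; }.
From decls : param elsepart *: add FIRST(param) = { (, *, ; }.
decls : '' contributes ''.
decls : ] / / ] contributes {]}.
Union: FIRST(decls) = { (, *, ;, ], '' }.

{ (, *, ;, ], '' }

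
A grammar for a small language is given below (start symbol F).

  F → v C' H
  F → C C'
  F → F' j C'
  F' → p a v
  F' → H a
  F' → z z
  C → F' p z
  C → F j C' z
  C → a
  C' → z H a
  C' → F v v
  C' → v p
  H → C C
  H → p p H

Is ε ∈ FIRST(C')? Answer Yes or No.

No

No nonterminal in this grammar is nullable.
No production of C' has an RHS whose symbols are all nullable, so C' is not nullable.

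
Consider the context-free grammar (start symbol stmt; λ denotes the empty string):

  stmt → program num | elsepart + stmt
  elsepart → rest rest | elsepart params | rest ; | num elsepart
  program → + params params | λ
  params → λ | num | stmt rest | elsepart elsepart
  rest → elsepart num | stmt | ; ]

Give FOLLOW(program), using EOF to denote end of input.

{ num }

In stmt → program num: add FIRST(num) = { num }.
Union: FOLLOW(program) = { num }.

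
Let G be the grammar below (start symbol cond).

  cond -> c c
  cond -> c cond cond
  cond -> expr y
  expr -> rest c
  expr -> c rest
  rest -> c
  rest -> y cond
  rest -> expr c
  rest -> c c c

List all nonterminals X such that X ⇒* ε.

{ } (none)

No nonterminal has an empty production or an RHS whose symbols are all nullable.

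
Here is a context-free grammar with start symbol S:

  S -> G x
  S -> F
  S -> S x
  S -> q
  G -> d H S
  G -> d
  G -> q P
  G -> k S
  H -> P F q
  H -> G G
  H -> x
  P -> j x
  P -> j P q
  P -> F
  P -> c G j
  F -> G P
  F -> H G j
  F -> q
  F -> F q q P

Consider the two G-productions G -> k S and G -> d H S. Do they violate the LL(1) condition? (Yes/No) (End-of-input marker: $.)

FIRST(k S) = { k } and FIRST(d H S) = { d }.
The FIRST sets are disjoint and neither alternative is nullable — no conflict.

No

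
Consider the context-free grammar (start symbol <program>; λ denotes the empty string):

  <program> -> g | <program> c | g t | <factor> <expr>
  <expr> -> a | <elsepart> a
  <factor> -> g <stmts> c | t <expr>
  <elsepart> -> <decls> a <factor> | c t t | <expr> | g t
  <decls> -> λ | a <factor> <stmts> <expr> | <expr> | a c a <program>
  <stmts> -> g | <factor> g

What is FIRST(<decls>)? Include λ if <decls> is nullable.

{ a, c, g, λ }

<decls> -> λ contributes λ.
<decls> -> a <factor> <stmts> <expr> contributes {a}.
From <decls> -> <expr>: add FIRST(<expr>) = { a, c, g }.
<decls> -> a c a <program> contributes {a}.
Union: FIRST(<decls>) = { a, c, g, λ }.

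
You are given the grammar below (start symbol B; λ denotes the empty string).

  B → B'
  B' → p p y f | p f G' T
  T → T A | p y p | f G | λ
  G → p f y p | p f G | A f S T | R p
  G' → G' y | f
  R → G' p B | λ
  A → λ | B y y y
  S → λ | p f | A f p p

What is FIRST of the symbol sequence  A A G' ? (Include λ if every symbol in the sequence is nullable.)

{ f, p }

Add FIRST(A)\{λ} = { p }; A is nullable, continue.
Add FIRST(A)\{λ} = { p }; A is nullable, continue.
Add FIRST(G') = { f }; G' is not nullable, stop.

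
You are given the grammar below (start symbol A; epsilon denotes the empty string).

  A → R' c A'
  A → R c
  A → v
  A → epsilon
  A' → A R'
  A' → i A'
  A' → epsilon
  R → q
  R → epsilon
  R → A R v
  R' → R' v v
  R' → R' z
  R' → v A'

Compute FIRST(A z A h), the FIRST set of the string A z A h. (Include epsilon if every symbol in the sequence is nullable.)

{ c, q, v, z }

Add FIRST(A)\{epsilon} = { c, q, v }; A is nullable, continue.
z is a terminal; add {z} and stop.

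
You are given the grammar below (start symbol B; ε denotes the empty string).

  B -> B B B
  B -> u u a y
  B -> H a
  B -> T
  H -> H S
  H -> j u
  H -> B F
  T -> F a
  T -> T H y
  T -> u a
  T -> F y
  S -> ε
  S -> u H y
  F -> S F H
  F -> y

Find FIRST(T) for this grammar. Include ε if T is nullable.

{ u, y }

From T -> F a: add FIRST(F) = { u, y }.
From T -> T H y: add FIRST(T) = { u, y }.
T -> u a contributes {u}.
From T -> F y: add FIRST(F) = { u, y }.
Union: FIRST(T) = { u, y }.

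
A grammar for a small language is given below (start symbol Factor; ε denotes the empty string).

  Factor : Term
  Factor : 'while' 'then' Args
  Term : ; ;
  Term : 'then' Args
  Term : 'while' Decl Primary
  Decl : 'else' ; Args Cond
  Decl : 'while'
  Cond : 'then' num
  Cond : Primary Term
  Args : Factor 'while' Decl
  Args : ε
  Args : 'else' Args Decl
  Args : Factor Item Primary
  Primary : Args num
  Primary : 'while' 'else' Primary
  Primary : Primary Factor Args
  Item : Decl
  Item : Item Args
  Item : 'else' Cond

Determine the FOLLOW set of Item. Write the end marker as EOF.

{ 'else', 'then', 'while', ;, num }

In Args : Factor Item Primary: add FIRST(Primary) = { 'else', 'then', 'while', ;, num }.
In Item : Item Args: add FIRST(Args)\{ε} = { 'else', 'then', 'while', ; }.
  Since Args is nullable, also add FOLLOW(Item) = { 'else', 'then', 'while', ;, num }.
Union: FOLLOW(Item) = { 'else', 'then', 'while', ;, num }.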